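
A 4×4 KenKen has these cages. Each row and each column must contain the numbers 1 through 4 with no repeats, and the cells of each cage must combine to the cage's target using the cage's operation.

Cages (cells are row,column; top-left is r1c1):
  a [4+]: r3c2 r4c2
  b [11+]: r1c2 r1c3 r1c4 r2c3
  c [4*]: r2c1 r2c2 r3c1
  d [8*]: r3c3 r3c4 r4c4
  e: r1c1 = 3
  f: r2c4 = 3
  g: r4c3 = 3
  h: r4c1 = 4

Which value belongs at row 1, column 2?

E is a freebie; hence r1c1 = 3.
Cage f is given; hence r2c4 = 3.
Cage h is a single given cell; hence r4c1 = 4.
Cage g is given, so r4c3 = 3.
Column 1 now contains 4, which forces r2c1 = 1.
The 3 cells of cage c must have product 4, which forces r2c2 = 2.
Cage b needs sum 11, leaving r2c3 = 4.
Cage c needs product 4, so r3c1 = 2.
The two cells of cage a must have sum 4; hence r3c2 = 3.
2 is placed in row 3; hence r3c3 = 1.
1 is placed in row 3, leaving r3c4 = 4.
Row 4 now contains 3; hence r4c2 = 1.
Row 4 now contains 1, leaving r4c4 = 2.
1 is placed in column 2, which forces r1c2 = 4.
Column 3 now contains 1; hence r1c3 = 2.
Column 4 now contains 2, leaving r1c4 = 1.
Completed grid: 3 4 2 1 / 1 2 4 3 / 2 3 1 4 / 4 1 3 2.

4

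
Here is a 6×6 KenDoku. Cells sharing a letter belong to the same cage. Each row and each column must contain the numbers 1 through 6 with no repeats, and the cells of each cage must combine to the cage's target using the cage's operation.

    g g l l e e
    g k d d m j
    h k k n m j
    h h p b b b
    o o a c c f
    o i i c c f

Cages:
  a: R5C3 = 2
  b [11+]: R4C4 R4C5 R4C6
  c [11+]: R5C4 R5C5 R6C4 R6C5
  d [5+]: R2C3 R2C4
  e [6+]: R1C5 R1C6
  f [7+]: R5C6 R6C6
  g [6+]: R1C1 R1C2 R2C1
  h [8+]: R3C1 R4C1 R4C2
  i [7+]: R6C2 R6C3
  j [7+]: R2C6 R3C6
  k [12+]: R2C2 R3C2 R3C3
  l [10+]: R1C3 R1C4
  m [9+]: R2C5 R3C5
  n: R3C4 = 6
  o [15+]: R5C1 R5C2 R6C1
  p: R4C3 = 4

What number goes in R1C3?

Cage n is a single given cell, so R3C4 = 6.
Cage p is given, which forces R4C3 = 4.
A is a freebie, which forces R5C3 = 2.
4 is placed in column 3; hence R1C3 = 6.
Column 4 now contains 6, leaving R1C4 = 4.
Column 4 now contains 4, which forces R2C4 = 2.
Column 4 already has 2, which forces R4C4 = 3.
The two cells of cage d must have sum 5, which forces R2C3 = 3.
Row 2 now contains 3, leaving R2C1 = 1.
The 3 cells of cage h must have sum 8, which forces R4C2 = 1.
In row 3, 4 can only go at R3C5, so R3C5 = 4.
Cage m's pair has sum 9; hence R2C5 = 5.
Cage c has sum 11, which forces R5C5 = 3.
Cage c needs sum 11, which forces R6C5 = 2.
Column 5 now contains 5, which forces R1C5 = 1.
The two cells of cage e must have sum 6, so R1C6 = 5.
Column 5 already has 2, so R4C5 = 6.
Cage b needs sum 11, leaving R4C6 = 2.
Row 6 already has 2, which forces R6C2 = 6.
The two cells of cage i must have sum 7, which forces R6C3 = 1.
Row 6 already has 1; hence R6C4 = 5.
Row 6 already has 1, so R6C6 = 3.
6 is placed in column 2, so R2C2 = 4.
The two cells of cage j must have sum 7; hence R2C6 = 6.
Cage h has sum 8, which forces R3C1 = 2.
The 3 cells of cage k must have sum 12; hence R3C2 = 3.
1 is placed in column 3, which forces R3C3 = 5.
Column 6 already has 3; hence R3C6 = 1.
Row 4 already has 2, which forces R4C1 = 5.
The 3 cells of cage o must have sum 15, which forces R5C1 = 6.
The 3 cells of cage o must have sum 15, so R5C2 = 5.
Column 4 now contains 5, so R5C4 = 1.
The two cells of cage f must have sum 7, leaving R5C6 = 4.
Row 6 now contains 5; hence R6C1 = 4.
2 is placed in column 1, so R1C1 = 3.
Column 2 already has 3, so R1C2 = 2.
Completed grid: 3 2 6 4 1 5 / 1 4 3 2 5 6 / 2 3 5 6 4 1 / 5 1 4 3 6 2 / 6 5 2 1 3 4 / 4 6 1 5 2 3.

6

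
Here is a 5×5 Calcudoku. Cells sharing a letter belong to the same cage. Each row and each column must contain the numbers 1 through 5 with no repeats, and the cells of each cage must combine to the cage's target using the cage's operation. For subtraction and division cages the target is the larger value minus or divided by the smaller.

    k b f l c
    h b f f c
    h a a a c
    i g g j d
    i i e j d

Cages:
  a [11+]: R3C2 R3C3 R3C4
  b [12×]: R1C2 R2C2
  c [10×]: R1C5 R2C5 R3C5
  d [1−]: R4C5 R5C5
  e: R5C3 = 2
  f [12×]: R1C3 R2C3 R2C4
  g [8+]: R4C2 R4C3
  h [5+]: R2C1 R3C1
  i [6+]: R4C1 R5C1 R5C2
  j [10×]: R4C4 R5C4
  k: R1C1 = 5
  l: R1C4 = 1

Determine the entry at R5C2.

Cage k is given, which forces R1C1 = 5.
Cage l is a single given cell; hence R1C4 = 1.
1 is placed in row 1, so R1C5 = 2.
Cage e is given; hence R5C3 = 2.
2 is placed in row 5, so R5C4 = 5.
Cage f has product 12, so R2C3 = 1.
Row 2 now contains 1, so R2C5 = 5.
Column 5 now contains 5; hence R3C5 = 1.
Column 4 already has 5; hence R4C4 = 2.
Cage a needs sum 11, leaving R3C2 = 2.
Cage a has sum 11; hence R3C3 = 5.
2 is placed in column 4; hence R3C4 = 4.
Row 4 already has 2, leaving R4C1 = 1.
5 is placed in column 3; hence R4C3 = 3.
Row 4 now contains 3; hence R4C5 = 4.
The 3 cells of cage i must have sum 6, so R5C1 = 4.
Cage i has sum 6, which forces R5C2 = 1.
Column 5 now contains 4, which forces R5C5 = 3.
Column 3 already has 3, which forces R1C3 = 4.
Cage h's pair has sum 5, which forces R2C1 = 2.
Column 4 already has 4, so R2C4 = 3.
Row 3 already has 2, leaving R3C1 = 3.
Row 4 now contains 3; hence R4C2 = 5.
Row 1 already has 4, which forces R1C2 = 3.
3 is placed in row 2, which forces R2C2 = 4.
Filled in: 5 3 4 1 2 / 2 4 1 3 5 / 3 2 5 4 1 / 1 5 3 2 4 / 4 1 2 5 3.

1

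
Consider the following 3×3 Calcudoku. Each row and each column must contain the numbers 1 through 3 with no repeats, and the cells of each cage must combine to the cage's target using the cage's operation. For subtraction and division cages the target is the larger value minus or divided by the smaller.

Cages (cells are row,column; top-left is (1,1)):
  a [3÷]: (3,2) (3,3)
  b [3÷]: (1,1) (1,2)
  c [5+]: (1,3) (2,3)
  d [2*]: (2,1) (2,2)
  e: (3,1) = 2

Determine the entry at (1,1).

3

Cage e is given, which forces (3,1) = 2.
Column 1 now contains 2, leaving (2,1) = 1.
Cage d's pair has product 2, leaving (2,2) = 2.
2 is placed in row 2; hence (2,3) = 3.
Column 3 now contains 3, leaving (3,3) = 1.
Column 1 already has 1, which forces (1,1) = 3.
Cage b needs two cells with quotient 3, which forces (1,2) = 1.
Column 3 now contains 3; hence (1,3) = 2.
1 is placed in row 3, which forces (3,2) = 3.
Completed grid: 3 1 2 / 1 2 3 / 2 3 1.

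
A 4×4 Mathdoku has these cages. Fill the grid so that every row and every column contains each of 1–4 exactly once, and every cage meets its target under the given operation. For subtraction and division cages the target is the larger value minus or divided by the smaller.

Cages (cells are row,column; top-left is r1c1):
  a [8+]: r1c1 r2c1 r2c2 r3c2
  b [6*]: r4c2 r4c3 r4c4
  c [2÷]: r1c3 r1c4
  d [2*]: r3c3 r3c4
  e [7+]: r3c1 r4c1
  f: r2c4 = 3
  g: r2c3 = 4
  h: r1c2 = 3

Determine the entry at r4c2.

2

H is a freebie, so r1c2 = 3.
Cage g is a single given cell, which forces r2c3 = 4.
Cage f is a single given cell, which forces r2c4 = 3.
Cage b needs product 6, which forces r4c3 = 3.
The two cells of cage e must have sum 7; hence r3c1 = 3.
3 is placed in row 4; hence r4c1 = 4.
4 is placed in column 1, leaving r1c1 = 1.
1 is placed in row 1, which forces r1c3 = 2.
2 is placed in row 1; hence r1c4 = 4.
The 4 cells of cage a must have sum 8, leaving r2c1 = 2.
The 4 cells of cage a must have sum 8, leaving r2c2 = 1.
Cage a has sum 8, leaving r3c2 = 4.
Column 3 now contains 2, leaving r3c3 = 1.
Row 3 now contains 1, so r3c4 = 2.
Column 2 now contains 1, so r4c2 = 2.
Column 4 already has 2; hence r4c4 = 1.
The full grid is 1 3 2 4 / 2 1 4 3 / 3 4 1 2 / 4 2 3 1.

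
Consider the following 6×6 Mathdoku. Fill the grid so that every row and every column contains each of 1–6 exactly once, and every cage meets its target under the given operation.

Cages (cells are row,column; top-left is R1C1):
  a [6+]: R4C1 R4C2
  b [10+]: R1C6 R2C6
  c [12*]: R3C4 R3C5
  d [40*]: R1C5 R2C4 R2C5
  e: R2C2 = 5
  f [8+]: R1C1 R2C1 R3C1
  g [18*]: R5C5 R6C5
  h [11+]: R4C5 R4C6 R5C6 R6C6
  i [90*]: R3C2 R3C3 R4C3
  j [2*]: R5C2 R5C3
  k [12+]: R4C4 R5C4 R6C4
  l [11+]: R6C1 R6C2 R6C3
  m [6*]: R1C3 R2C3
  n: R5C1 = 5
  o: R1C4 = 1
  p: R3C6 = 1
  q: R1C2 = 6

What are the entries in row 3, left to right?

Cage q is given; hence R1C2 = 6.
Cage o is a single given cell, leaving R1C4 = 1.
Row 1 already has 6, so R1C6 = 4.
Cage e is a single given cell; hence R2C2 = 5.
4 is placed in column 6; hence R2C6 = 6.
Column 2 already has 5, so R3C2 = 3.
P is a freebie, which forces R3C6 = 1.
Cage n is a single given cell, which forces R5C1 = 5.
Cage f needs sum 8, leaving R1C1 = 3.
Row 1 already has 3, leaving R1C3 = 2.
The 3 cells of cage d must have product 40, which forces R1C5 = 5.
Cage f has sum 8, which forces R2C1 = 1.
Column 3 now contains 2, leaving R2C3 = 3.
The 3 cells of cage f must have sum 8, which forces R3C1 = 4.
Column 1 now contains 4, which forces R4C1 = 2.
2 is placed in row 4, leaving R4C2 = 4.
Cage h needs sum 11, so R4C5 = 1.
Column 3 now contains 2, which forces R5C3 = 1.
2 is placed in column 1; hence R6C1 = 6.
6 is placed in row 6, leaving R6C5 = 3.
Row 5 now contains 1, which forces R5C2 = 2.
Column 5 now contains 3; hence R5C5 = 6.
Row 5 already has 2, so R5C6 = 3.
Cage l needs sum 11, which forces R6C2 = 1.
The 3 cells of cage l must have sum 11; hence R6C3 = 4.
The two cells of cage c must have product 12, leaving R3C4 = 6.
6 is placed in column 5; hence R3C5 = 2.
Column 4 already has 6, leaving R4C4 = 3.
3 is placed in column 6; hence R4C6 = 5.
Row 5 now contains 3; hence R5C4 = 4.
Cage h needs sum 11, leaving R6C6 = 2.
4 is placed in column 4, leaving R2C4 = 2.
Column 5 already has 2; hence R2C5 = 4.
Row 3 already has 6; hence R3C3 = 5.
Row 4 already has 5, leaving R4C3 = 6.
2 is placed in row 6, leaving R6C4 = 5.
Filled in: 3 6 2 1 5 4 / 1 5 3 2 4 6 / 4 3 5 6 2 1 / 2 4 6 3 1 5 / 5 2 1 4 6 3 / 6 1 4 5 3 2.

4 3 5 6 2 1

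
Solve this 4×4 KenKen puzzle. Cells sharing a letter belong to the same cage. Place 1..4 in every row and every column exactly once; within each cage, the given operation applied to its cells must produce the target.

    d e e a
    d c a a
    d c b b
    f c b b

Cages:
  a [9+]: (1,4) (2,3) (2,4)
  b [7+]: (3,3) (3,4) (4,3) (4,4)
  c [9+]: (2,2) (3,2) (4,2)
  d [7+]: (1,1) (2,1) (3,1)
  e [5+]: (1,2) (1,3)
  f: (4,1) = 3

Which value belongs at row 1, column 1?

Cage f is a single given cell, which forces (4,1) = 3.
In row 4, 4 can only go at (4,2), so (4,2) = 4.
The only place for 4 in row 3 is (3,1).
Row 3 needs a 2, and only (3,2) is open for it.
Column 2 already has 2, so (2,2) = 3.
3 is placed in column 2, so (1,2) = 1.
Cage e needs two cells with sum 5, which forces (1,3) = 4.
4 is placed in row 1, leaving (1,4) = 3.
4 is placed in column 3, which forces (2,3) = 2.
Column 4 now contains 3; hence (3,4) = 1.
2 is placed in column 3, so (4,3) = 1.
1 is placed in column 4; hence (4,4) = 2.
1 is placed in row 1, so (1,1) = 2.
2 is placed in row 2, leaving (2,1) = 1.
1 is placed in column 4, so (2,4) = 4.
1 is placed in row 3, so (3,3) = 3.
The full grid is 2 1 4 3 / 1 3 2 4 / 4 2 3 1 / 3 4 1 2.

2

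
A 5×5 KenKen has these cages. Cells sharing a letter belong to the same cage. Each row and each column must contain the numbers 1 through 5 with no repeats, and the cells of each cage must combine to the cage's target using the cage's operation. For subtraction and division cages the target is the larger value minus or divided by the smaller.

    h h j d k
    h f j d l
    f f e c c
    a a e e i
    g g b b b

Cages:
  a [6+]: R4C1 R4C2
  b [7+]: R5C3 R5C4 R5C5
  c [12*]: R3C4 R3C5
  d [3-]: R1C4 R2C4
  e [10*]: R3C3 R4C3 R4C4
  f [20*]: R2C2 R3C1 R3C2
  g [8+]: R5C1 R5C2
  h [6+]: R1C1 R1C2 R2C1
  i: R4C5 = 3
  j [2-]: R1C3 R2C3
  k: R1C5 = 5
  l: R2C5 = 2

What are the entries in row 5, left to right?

Cage k is a single given cell, so R1C5 = 5.
Cage l is a single given cell, leaving R2C5 = 2.
Cage i is a single given cell, leaving R4C5 = 3.
Cage c's pair has product 12; hence R3C4 = 3.
Column 5 already has 3, leaving R3C5 = 4.
Column 5 now contains 4, so R5C5 = 1.
The 3 cells of cage f must have product 20; hence R2C2 = 4.
In row 3, 2 can only go at R3C3, so R3C3 = 2.
Column 3 already has 2; hence R5C3 = 4.
Cage b needs sum 7; hence R5C4 = 2.
Column 4 already has 2, so R1C4 = 4.
Cage d needs two cells with difference 3, which forces R2C4 = 1.
1 is placed in column 4, which forces R4C4 = 5.
Row 2 now contains 1, leaving R2C1 = 3.
Row 2 already has 3, which forces R2C3 = 5.
Cage a's pair has sum 6, leaving R4C1 = 4.
Cage a's pair has sum 6; hence R4C2 = 2.
5 is placed in row 4; hence R4C3 = 1.
Column 1 already has 3, leaving R5C1 = 5.
5 is placed in row 5, so R5C2 = 3.
Cage h has sum 6, which forces R1C1 = 2.
Column 2 already has 2, leaving R1C2 = 1.
Column 3 now contains 1, leaving R1C3 = 3.
Column 1 already has 5, which forces R3C1 = 1.
Cage f needs product 20, so R3C2 = 5.
Filled in: 2 1 3 4 5 / 3 4 5 1 2 / 1 5 2 3 4 / 4 2 1 5 3 / 5 3 4 2 1.

5 3 4 2 1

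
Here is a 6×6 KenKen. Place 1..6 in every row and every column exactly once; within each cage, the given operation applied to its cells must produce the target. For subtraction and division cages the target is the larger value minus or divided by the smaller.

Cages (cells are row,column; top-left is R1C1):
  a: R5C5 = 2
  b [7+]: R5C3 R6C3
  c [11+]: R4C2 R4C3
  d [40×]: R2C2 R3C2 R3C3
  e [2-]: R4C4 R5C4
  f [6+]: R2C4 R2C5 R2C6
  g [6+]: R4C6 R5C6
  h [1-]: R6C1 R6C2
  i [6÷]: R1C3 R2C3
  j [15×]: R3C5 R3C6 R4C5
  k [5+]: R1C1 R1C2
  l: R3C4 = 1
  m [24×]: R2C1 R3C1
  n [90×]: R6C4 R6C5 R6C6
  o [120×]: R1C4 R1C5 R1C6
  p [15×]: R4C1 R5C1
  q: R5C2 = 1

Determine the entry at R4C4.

L is a freebie; hence R3C4 = 1.
Cage q is given, so R5C2 = 1.
A is a freebie, so R5C5 = 2.
Cage j has product 15, so R4C5 = 1.
1 is placed in row 4, which forces R4C6 = 2.
Cage f needs sum 6, leaving R2C4 = 2.
Column 5 already has 1, leaving R2C5 = 3.
The 3 cells of cage f must have sum 6, which forces R2C6 = 1.
Column 5 already has 3, which forces R3C5 = 5.
Row 3 now contains 5, leaving R3C6 = 3.
The two cells of cage g must have sum 6, which forces R5C6 = 4.
5 is placed in column 5; hence R6C5 = 6.
Row 6 already has 6, which forces R6C6 = 5.
Cage i's pair has quotient 6, leaving R1C3 = 1.
Cage o needs product 120, so R1C4 = 5.
Column 5 now contains 6; hence R1C5 = 4.
Column 6 now contains 5; hence R1C6 = 6.
Cage d needs product 40, which forces R2C2 = 5.
Row 2 already has 1; hence R2C3 = 6.
Column 2 now contains 5, leaving R4C2 = 6.
Column 3 now contains 6, so R4C3 = 5.
Column 3 already has 5, so R5C3 = 3.
Row 5 already has 3; hence R5C4 = 6.
5 is placed in row 6, so R6C4 = 3.
Row 2 now contains 6; hence R2C1 = 4.
Cage m's pair has product 24; hence R3C1 = 6.
Row 4 now contains 5, so R4C1 = 3.
Column 4 already has 3, leaving R4C4 = 4.
Row 5 already has 3, which forces R5C1 = 5.
Cage h needs two cells with difference 1, which forces R6C1 = 1.
Cage h's pair has difference 1; hence R6C2 = 2.
The two cells of cage b must have sum 7, which forces R6C3 = 4.
3 is placed in column 1, leaving R1C1 = 2.
Column 2 now contains 2; hence R1C2 = 3.
Column 2 now contains 2, which forces R3C2 = 4.
Column 3 now contains 4, so R3C3 = 2.
The full grid is 2 3 1 5 4 6 / 4 5 6 2 3 1 / 6 4 2 1 5 3 / 3 6 5 4 1 2 / 5 1 3 6 2 4 / 1 2 4 3 6 5.

4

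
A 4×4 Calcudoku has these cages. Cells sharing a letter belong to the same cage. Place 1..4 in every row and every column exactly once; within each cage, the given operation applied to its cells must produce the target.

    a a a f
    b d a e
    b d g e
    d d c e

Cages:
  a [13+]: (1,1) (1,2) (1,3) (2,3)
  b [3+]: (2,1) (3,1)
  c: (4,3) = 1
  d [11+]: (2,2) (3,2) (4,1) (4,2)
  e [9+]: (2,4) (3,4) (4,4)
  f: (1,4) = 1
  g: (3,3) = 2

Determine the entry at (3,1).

Cage f is a single given cell, so (1,4) = 1.
Cage a has sum 13, which forces (2,3) = 4.
Cage g is a single given cell, leaving (3,3) = 2.
Cage c is given; hence (4,3) = 1.
Column 3 already has 2; hence (1,3) = 3.
Cage b's pair has sum 3, leaving (2,1) = 2.
2 is placed in row 2, leaving (2,4) = 3.
Row 3 now contains 2, so (3,1) = 1.
3 is placed in column 4, which forces (3,4) = 4.
Column 4 already has 4; hence (4,4) = 2.
2 is placed in column 1, leaving (1,1) = 4.
Cage a needs sum 13, which forces (1,2) = 2.
Row 2 already has 3, leaving (2,2) = 1.
Row 3 already has 4; hence (3,2) = 3.
Cage d has sum 11; hence (4,1) = 3.
The 4 cells of cage d must have sum 11; hence (4,2) = 4.
Completed grid: 4 2 3 1 / 2 1 4 3 / 1 3 2 4 / 3 4 1 2.

1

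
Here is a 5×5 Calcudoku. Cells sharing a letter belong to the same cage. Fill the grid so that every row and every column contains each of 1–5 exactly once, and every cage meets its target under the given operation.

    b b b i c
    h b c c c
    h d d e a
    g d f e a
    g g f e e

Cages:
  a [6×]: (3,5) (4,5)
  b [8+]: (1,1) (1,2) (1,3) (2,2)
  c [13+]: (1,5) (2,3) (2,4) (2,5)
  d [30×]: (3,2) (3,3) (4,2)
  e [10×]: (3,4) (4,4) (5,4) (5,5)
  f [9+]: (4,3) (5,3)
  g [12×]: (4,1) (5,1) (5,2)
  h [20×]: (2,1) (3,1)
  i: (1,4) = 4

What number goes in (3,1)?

Cage i is a single given cell, which forces (1,4) = 4.
Cage e needs product 10; hence (5,5) = 1.
Cage b has sum 8, which forces (2,2) = 2.
Cage d has product 30, which forces (3,3) = 2.
2 is placed in row 3, leaving (3,5) = 3.
Cage g needs product 12, so (4,1) = 1.
3 is placed in column 5; hence (4,5) = 2.
Cage b has sum 8, which forces (1,1) = 2.
3 is placed in column 5, so (1,5) = 5.
Cage c has sum 13, leaving (2,5) = 4.
Row 3 now contains 3; hence (3,2) = 5.
The 4 cells of cage e must have product 10; hence (3,4) = 1.
Cage d has product 30; hence (4,2) = 3.
2 is placed in row 4; hence (4,4) = 5.
Column 2 now contains 3; hence (5,2) = 4.
Row 5 already has 4; hence (5,3) = 5.
Cage e needs product 10, so (5,4) = 2.
Column 2 now contains 3, so (1,2) = 1.
The 4 cells of cage b must have sum 8; hence (1,3) = 3.
Row 2 already has 4, which forces (2,1) = 5.
Cage c needs sum 13, so (2,3) = 1.
Column 4 already has 1, so (2,4) = 3.
5 is placed in row 3, leaving (3,1) = 4.
5 is placed in row 4, so (4,3) = 4.
Row 5 already has 4, leaving (5,1) = 3.
Completed grid: 2 1 3 4 5 / 5 2 1 3 4 / 4 5 2 1 3 / 1 3 4 5 2 / 3 4 5 2 1.

4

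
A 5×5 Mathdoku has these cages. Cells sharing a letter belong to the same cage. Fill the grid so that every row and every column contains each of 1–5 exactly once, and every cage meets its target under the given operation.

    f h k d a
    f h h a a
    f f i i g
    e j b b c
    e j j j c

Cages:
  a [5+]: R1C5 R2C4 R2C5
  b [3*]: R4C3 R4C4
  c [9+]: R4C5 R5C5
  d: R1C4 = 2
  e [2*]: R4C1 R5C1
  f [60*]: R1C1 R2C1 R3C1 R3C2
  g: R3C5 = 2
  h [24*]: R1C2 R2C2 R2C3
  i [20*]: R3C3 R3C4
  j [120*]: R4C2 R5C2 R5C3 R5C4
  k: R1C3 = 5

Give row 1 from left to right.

4 3 5 2 1

Cage k is a single given cell; hence R1C3 = 5.
Cage d is given, which forces R1C4 = 2.
Row 1 now contains 2, which forces R1C5 = 1.
Column 4 already has 2, which forces R2C4 = 1.
Column 5 already has 1; hence R2C5 = 3.
5 is placed in column 3, so R3C3 = 4.
4 is placed in row 3; hence R3C4 = 5.
G is a freebie, which forces R3C5 = 2.
1 is placed in column 4, so R4C4 = 3.
Column 4 already has 3, so R5C4 = 4.
4 is placed in row 5, which forces R5C5 = 5.
The 4 cells of cage f must have product 60, leaving R1C1 = 4.
The 3 cells of cage h must have product 24, which forces R1C2 = 3.
Cage f needs product 60, so R2C1 = 5.
Cage h needs product 24, which forces R2C2 = 4.
4 is placed in column 3, leaving R2C3 = 2.
3 is placed in column 2; hence R3C2 = 1.
The 4 cells of cage j must have product 120, which forces R4C2 = 5.
Row 4 already has 3, so R4C3 = 1.
Column 5 already has 5, so R4C5 = 4.
3 is placed in column 2, leaving R5C2 = 2.
Column 3 already has 2, so R5C3 = 3.
Row 3 already has 1, leaving R3C1 = 3.
Row 4 already has 1, so R4C1 = 2.
Row 5 now contains 2; hence R5C1 = 1.
Completed grid: 4 3 5 2 1 / 5 4 2 1 3 / 3 1 4 5 2 / 2 5 1 3 4 / 1 2 3 4 5.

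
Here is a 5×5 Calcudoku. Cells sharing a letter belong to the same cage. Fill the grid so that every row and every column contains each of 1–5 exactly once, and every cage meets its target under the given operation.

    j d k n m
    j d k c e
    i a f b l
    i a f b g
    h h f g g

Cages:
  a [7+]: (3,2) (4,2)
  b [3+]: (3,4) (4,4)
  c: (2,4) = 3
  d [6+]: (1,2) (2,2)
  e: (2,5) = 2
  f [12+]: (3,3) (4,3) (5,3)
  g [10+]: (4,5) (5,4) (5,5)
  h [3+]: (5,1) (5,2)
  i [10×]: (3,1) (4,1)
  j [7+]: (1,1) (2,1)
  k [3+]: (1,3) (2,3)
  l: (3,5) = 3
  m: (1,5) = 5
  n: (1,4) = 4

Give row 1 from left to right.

N is a freebie, leaving (1,4) = 4.
Cage m is given, leaving (1,5) = 5.
C is a freebie, so (2,4) = 3.
Cage e is given; hence (2,5) = 2.
L is a freebie, which forces (3,5) = 3.
Cage k needs two cells with sum 3, so (1,3) = 2.
2 is placed in row 2, so (2,3) = 1.
Cage g has sum 10; hence (5,4) = 5.
Row 1 now contains 2, which forces (1,1) = 3.
Row 1 now contains 2, which forces (1,2) = 1.
Cage j needs two cells with sum 7, so (2,1) = 4.
The two cells of cage d must have sum 6, so (2,2) = 5.
Column 2 already has 1, which forces (5,2) = 2.
Column 2 now contains 2, which forces (3,2) = 4.
Row 3 already has 4, which forces (3,3) = 5.
Column 2 now contains 2; hence (4,2) = 3.
Row 4 already has 3, leaving (4,3) = 4.
Row 4 already has 4, so (4,5) = 1.
Row 5 now contains 2, which forces (5,1) = 1.
4 is placed in column 3, so (5,3) = 3.
1 is placed in column 5, leaving (5,5) = 4.
5 is placed in row 3; hence (3,1) = 2.
The two cells of cage b must have sum 3, so (3,4) = 1.
The two cells of cage i must have product 10; hence (4,1) = 5.
1 is placed in row 4, so (4,4) = 2.
The full grid is 3 1 2 4 5 / 4 5 1 3 2 / 2 4 5 1 3 / 5 3 4 2 1 / 1 2 3 5 4.

3 1 2 4 5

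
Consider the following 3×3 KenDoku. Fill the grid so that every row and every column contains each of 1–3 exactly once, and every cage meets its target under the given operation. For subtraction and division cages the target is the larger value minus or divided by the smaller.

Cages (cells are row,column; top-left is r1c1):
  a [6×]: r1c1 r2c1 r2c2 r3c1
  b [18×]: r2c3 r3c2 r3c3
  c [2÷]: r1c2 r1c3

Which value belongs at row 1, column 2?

Cage a has product 6, leaving r2c2 = 1.
Cage b needs product 18, so r2c3 = 3.
The 3 cells of cage b must have product 18, leaving r3c2 = 3.
Cage b has product 18; hence r3c3 = 2.
Cage a has product 6, so r1c1 = 3.
Column 2 now contains 1, leaving r1c2 = 2.
Column 3 already has 2; hence r1c3 = 1.
Row 2 already has 3; hence r2c1 = 2.
Row 3 now contains 2, leaving r3c1 = 1.
Completed grid: 3 2 1 / 2 1 3 / 1 3 2.

2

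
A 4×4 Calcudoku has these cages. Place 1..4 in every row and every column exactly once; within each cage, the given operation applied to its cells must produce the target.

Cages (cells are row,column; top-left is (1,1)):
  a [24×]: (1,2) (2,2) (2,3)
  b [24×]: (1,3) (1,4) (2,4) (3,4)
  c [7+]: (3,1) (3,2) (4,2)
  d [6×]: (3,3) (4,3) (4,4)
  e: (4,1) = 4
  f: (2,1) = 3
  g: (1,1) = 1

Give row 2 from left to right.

Cage g is given, which forces (1,1) = 1.
Cage f is given, which forces (2,1) = 3.
Cage e is given, so (4,1) = 4.
Cage a needs product 24, leaving (1,2) = 3.
4 is placed in column 1, leaving (3,1) = 2.
Column 2 already has 3, which forces (3,2) = 4.
4 is placed in column 2; hence (2,2) = 2.
The 3 cells of cage a must have product 24, which forces (2,3) = 4.
Cage b needs product 24; hence (2,4) = 1.
Cage b has product 24, which forces (3,4) = 3.
Cage c has sum 7; hence (4,2) = 1.
Column 4 already has 3, so (4,4) = 2.
4 is placed in column 3; hence (1,3) = 2.
2 is placed in column 4, leaving (1,4) = 4.
3 is placed in row 3, which forces (3,3) = 1.
2 is placed in row 4, which forces (4,3) = 3.
The full grid is 1 3 2 4 / 3 2 4 1 / 2 4 1 3 / 4 1 3 2.

3 2 4 1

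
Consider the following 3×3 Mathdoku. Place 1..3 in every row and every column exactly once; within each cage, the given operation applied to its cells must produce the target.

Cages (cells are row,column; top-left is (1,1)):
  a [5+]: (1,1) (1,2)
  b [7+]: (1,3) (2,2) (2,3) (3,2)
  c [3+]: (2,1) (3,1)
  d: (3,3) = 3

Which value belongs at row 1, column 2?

Cage d is given, which forces (3,3) = 3.
Cage b needs sum 7; hence (2,2) = 3.
The 4 cells of cage b must have sum 7, so (3,2) = 1.
Cage a's pair has sum 5, leaving (1,1) = 3.
3 is placed in column 2, which forces (1,2) = 2.
2 is placed in row 1, which forces (1,3) = 1.
The two cells of cage c must have sum 3, so (2,1) = 1.
Column 3 now contains 1; hence (2,3) = 2.
Row 3 now contains 1; hence (3,1) = 2.
Completed grid: 3 2 1 / 1 3 2 / 2 1 3.

2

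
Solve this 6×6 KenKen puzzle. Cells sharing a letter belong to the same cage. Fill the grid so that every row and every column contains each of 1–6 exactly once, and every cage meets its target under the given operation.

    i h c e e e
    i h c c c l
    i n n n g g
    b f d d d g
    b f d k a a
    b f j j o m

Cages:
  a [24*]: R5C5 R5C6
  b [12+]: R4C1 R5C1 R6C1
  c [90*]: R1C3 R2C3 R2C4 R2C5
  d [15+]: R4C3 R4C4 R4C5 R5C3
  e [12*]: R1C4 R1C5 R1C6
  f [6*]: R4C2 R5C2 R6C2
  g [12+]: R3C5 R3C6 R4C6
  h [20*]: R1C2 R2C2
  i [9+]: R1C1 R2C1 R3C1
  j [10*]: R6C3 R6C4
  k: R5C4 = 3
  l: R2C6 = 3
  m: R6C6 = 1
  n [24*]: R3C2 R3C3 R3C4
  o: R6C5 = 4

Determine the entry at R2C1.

2

L is a freebie, so R2C6 = 3.
K is a freebie, so R5C4 = 3.
O is a freebie, leaving R6C5 = 4.
Cage m is given, which forces R6C6 = 1.
Cage c needs product 90, which forces R1C3 = 3.
Column 5 now contains 4, leaving R5C5 = 6.
The two cells of cage a must have product 24, so R5C6 = 4.
Row 2 needs a 2, and only R2C1 is open for it.
Row 1 needs a 5, and only R1C2 is open for it.
Column 2 now contains 5, which forces R2C2 = 4.
In row 1, 4 can only go at R1C1, so R1C1 = 4.
Cage i has sum 9, leaving R3C1 = 3.
Row 3 needs a 2, and only R3C6 is open for it.
Column 6 already has 2, leaving R1C6 = 6.
The 3 cells of cage g must have sum 12, which forces R3C5 = 5.
Cage g needs sum 12, leaving R4C6 = 5.
Column 5 already has 5; hence R2C5 = 1.
Cage d needs sum 15, so R4C5 = 3.
The 3 cells of cage e must have product 12; hence R1C4 = 1.
1 is placed in column 5, which forces R1C5 = 2.
Cage f needs product 6, leaving R6C2 = 3.
The only place for 2 in row 4 is R4C2.
Column 2 now contains 2, leaving R5C2 = 1.
Column 2 already has 1, which forces R3C2 = 6.
Cage n needs product 24, so R3C3 = 1.
The 3 cells of cage n must have product 24, so R3C4 = 4.
The 3 cells of cage b must have sum 12; hence R4C1 = 1.
Column 4 already has 4, so R4C4 = 6.
1 is placed in row 5, leaving R5C1 = 5.
Row 5 already has 5; hence R5C3 = 2.
The 3 cells of cage b must have sum 12; hence R6C1 = 6.
Column 3 already has 2; hence R6C3 = 5.
Row 6 already has 5; hence R6C4 = 2.
5 is placed in column 3, leaving R2C3 = 6.
Column 4 now contains 6; hence R2C4 = 5.
6 is placed in row 4, leaving R4C3 = 4.
Completed grid: 4 5 3 1 2 6 / 2 4 6 5 1 3 / 3 6 1 4 5 2 / 1 2 4 6 3 5 / 5 1 2 3 6 4 / 6 3 5 2 4 1.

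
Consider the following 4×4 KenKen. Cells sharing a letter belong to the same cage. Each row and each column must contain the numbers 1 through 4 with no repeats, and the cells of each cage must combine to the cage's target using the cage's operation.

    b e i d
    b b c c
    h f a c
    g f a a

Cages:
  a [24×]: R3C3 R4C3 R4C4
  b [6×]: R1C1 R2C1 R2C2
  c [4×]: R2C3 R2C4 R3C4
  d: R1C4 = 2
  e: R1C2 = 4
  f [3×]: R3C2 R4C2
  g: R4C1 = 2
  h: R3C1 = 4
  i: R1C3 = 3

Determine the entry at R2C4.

E is a freebie; hence R1C2 = 4.
I is a freebie; hence R1C3 = 3.
Cage d is given, leaving R1C4 = 2.
Cage h is given, which forces R3C1 = 4.
Row 3 now contains 4; hence R3C3 = 2.
2 is placed in column 4; hence R3C4 = 1.
Cage g is a single given cell; hence R4C1 = 2.
Column 3 now contains 2, so R4C3 = 4.
Row 4 now contains 4, so R4C4 = 3.
Row 1 already has 2, leaving R1C1 = 1.
Cage b has product 6, which forces R2C1 = 3.
Cage b has product 6, so R2C2 = 2.
Column 3 now contains 2, leaving R2C3 = 1.
Column 4 already has 1, which forces R2C4 = 4.
Row 3 now contains 1; hence R3C2 = 3.
Row 4 already has 3, which forces R4C2 = 1.
Filled in: 1 4 3 2 / 3 2 1 4 / 4 3 2 1 / 2 1 4 3.

4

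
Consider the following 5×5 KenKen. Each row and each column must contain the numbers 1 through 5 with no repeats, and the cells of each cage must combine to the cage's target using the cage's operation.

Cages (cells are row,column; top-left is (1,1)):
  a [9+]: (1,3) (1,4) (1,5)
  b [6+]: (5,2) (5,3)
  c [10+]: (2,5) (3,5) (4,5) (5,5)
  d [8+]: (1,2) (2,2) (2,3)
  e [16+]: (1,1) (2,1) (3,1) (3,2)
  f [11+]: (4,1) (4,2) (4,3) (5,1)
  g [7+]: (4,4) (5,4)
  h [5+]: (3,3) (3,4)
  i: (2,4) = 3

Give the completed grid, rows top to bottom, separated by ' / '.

Cage i is a single given cell, so (2,4) = 3.
Column 5 needs a 5, and only (1,5) is open for it.
The 3 cells of cage a must have sum 9, leaving (1,3) = 3.
Cage a has sum 9; hence (1,4) = 1.
Row 1 now contains 1; hence (1,2) = 2.
Cage e has sum 16, which forces (2,1) = 5.
Cage h needs two cells with sum 5, leaving (3,3) = 1.
Cage h's pair has sum 5, leaving (3,4) = 4.
Row 1 now contains 2; hence (1,1) = 4.
Cage d needs sum 8; hence (2,2) = 4.
Column 3 already has 1, which forces (2,3) = 2.
Row 2 now contains 2, so (2,5) = 1.
The 4 cells of cage e must have sum 16, which forces (3,1) = 2.
Row 3 already has 4, so (3,2) = 5.
Row 3 now contains 2, so (3,5) = 3.
Column 2 already has 4, so (5,2) = 1.
Column 3 now contains 2; hence (5,3) = 5.
Row 5 now contains 5, leaving (5,4) = 2.
2 is placed in row 5, so (5,5) = 4.
Cage f has sum 11; hence (4,1) = 1.
1 is placed in column 2, leaving (4,2) = 3.
Column 3 already has 5, which forces (4,3) = 4.
Column 4 already has 2, which forces (4,4) = 5.
Column 5 now contains 4; hence (4,5) = 2.
Row 5 now contains 1, which forces (5,1) = 3.

4 2 3 1 5 / 5 4 2 3 1 / 2 5 1 4 3 / 1 3 4 5 2 / 3 1 5 2 4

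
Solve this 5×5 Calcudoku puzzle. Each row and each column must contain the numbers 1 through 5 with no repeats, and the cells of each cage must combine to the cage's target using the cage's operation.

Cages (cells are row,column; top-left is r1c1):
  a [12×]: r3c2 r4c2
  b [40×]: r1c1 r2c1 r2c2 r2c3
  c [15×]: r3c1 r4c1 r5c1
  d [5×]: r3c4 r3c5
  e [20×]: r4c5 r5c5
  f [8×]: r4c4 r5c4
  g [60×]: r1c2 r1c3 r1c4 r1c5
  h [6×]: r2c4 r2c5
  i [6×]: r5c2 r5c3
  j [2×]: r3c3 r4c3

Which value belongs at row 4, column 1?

Row 1 needs a 2, and only r1c1 is open for it.
In row 3, 2 can only go at r3c3, so r3c3 = 2.
2 is placed in column 3, leaving r4c3 = 1.
The two cells of cage i must have product 6, so r5c2 = 2.
2 is placed in column 3, so r5c3 = 3.
2 is placed in row 5, which forces r5c4 = 4.
4 is placed in row 5, leaving r5c5 = 5.
Cage d needs two cells with product 5, leaving r3c4 = 5.
Column 5 already has 5, leaving r3c5 = 1.
Column 4 already has 4, so r4c4 = 2.
Column 5 already has 5, leaving r4c5 = 4.
5 is placed in row 5, which forces r5c1 = 1.
Cage g has product 60, which forces r1c4 = 1.
Column 5 now contains 4; hence r1c5 = 3.
The 4 cells of cage b must have product 40, leaving r2c2 = 1.
Column 4 already has 2, so r2c4 = 3.
Cage h needs two cells with product 6, leaving r2c5 = 2.
Row 3 now contains 5, which forces r3c1 = 3.
The two cells of cage a must have product 12; hence r3c2 = 4.
Cage c needs product 15, leaving r4c1 = 5.
Row 4 now contains 4, leaving r4c2 = 3.
4 is placed in column 2, which forces r1c2 = 5.
The 4 cells of cage g must have product 60, so r1c3 = 4.
5 is placed in column 1; hence r2c1 = 4.
Cage b has product 40; hence r2c3 = 5.
Completed grid: 2 5 4 1 3 / 4 1 5 3 2 / 3 4 2 5 1 / 5 3 1 2 4 / 1 2 3 4 5.

5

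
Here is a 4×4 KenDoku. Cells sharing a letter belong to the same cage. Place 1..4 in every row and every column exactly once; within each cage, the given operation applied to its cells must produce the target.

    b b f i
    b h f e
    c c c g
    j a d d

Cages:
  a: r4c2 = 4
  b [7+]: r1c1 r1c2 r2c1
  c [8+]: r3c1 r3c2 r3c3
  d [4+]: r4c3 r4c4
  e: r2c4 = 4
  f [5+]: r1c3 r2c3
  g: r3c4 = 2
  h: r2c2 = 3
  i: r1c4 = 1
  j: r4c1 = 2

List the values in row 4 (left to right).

2 4 1 3

I is a freebie, which forces r1c4 = 1.
Cage h is given; hence r2c2 = 3.
Cage e is a single given cell, leaving r2c4 = 4.
Cage g is a single given cell; hence r3c4 = 2.
Cage j is given, so r4c1 = 2.
A is a freebie, leaving r4c2 = 4.
1 is placed in column 4; hence r4c4 = 3.
Cage b has sum 7, leaving r1c1 = 4.
Column 2 already has 4, leaving r1c2 = 2.
4 is placed in row 1, leaving r1c3 = 3.
Column 1 already has 2, leaving r2c1 = 1.
Row 2 now contains 1; hence r2c3 = 2.
Column 1 now contains 4, so r3c1 = 3.
Column 2 already has 4; hence r3c2 = 1.
3 is placed in column 3, which forces r3c3 = 4.
Row 4 now contains 3; hence r4c3 = 1.
Completed grid: 4 2 3 1 / 1 3 2 4 / 3 1 4 2 / 2 4 1 3.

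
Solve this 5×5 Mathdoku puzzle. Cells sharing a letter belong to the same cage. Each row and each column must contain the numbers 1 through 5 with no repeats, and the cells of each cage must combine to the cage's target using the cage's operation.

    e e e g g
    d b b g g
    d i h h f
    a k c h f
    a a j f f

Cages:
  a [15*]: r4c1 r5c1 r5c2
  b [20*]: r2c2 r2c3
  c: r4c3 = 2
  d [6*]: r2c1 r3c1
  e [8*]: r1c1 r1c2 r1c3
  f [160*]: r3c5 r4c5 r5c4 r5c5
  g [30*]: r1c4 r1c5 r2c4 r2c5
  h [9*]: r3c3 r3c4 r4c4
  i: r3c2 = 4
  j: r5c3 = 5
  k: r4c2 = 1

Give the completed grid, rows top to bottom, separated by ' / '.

I is a freebie, which forces r3c2 = 4.
Cage h needs product 9; hence r3c3 = 3.
Cage h has product 9, leaving r3c4 = 1.
Cage k is a single given cell, which forces r4c2 = 1.
Cage c is given; hence r4c3 = 2.
Cage h has product 9, which forces r4c4 = 3.
Cage j is a single given cell, so r5c3 = 5.
The 4 cells of cage f must have product 160; hence r5c4 = 4.
Row 5 now contains 5, which forces r5c5 = 2.
Column 2 now contains 1; hence r1c2 = 2.
2 is placed in row 1, leaving r1c4 = 5.
Cage d needs two cells with product 6, so r2c1 = 3.
Column 2 now contains 4, so r2c2 = 5.
Column 3 already has 5, leaving r2c3 = 4.
Column 4 already has 5, leaving r2c4 = 2.
3 is placed in row 2, which forces r2c5 = 1.
Row 3 now contains 3, so r3c1 = 2.
Column 5 now contains 2, so r3c5 = 5.
Row 4 now contains 3, leaving r4c1 = 5.
Cage f has product 160, leaving r4c5 = 4.
Cage a needs product 15, so r5c1 = 1.
Row 5 now contains 5, which forces r5c2 = 3.
1 is placed in column 1, which forces r1c1 = 4.
4 is placed in column 3, so r1c3 = 1.
Column 5 now contains 1, which forces r1c5 = 3.

4 2 1 5 3 / 3 5 4 2 1 / 2 4 3 1 5 / 5 1 2 3 4 / 1 3 5 4 2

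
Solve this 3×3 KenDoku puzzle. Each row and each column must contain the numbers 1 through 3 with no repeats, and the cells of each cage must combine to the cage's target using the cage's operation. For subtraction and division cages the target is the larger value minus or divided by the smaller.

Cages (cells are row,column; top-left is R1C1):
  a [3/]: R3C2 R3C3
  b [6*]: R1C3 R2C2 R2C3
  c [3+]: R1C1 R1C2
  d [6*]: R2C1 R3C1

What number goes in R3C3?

1

In row 1, 3 can only go at R1C3, so R1C3 = 3.
Cage a's pair has quotient 3, leaving R3C2 = 3.
Column 3 now contains 3, leaving R3C3 = 1.
Cage d's pair has product 6, leaving R2C1 = 3.
Cage b needs product 6, which forces R2C2 = 1.
1 is placed in column 3, leaving R2C3 = 2.
Row 3 now contains 3; hence R3C1 = 2.
2 is placed in column 1, so R1C1 = 1.
1 is placed in column 2; hence R1C2 = 2.
The full grid is 1 2 3 / 3 1 2 / 2 3 1.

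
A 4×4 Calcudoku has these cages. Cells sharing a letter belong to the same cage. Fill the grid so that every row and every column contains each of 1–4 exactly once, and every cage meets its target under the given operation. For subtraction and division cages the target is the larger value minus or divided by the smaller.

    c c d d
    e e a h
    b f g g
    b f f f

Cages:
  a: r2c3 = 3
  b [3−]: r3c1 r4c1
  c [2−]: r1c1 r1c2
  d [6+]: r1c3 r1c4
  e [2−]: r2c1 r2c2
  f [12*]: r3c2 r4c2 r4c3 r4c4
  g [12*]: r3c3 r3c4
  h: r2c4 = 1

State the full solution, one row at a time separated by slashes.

A is a freebie; hence r2c3 = 3.
Cage h is a single given cell; hence r2c4 = 1.
Column 3 already has 3, so r3c3 = 4.
Row 3 now contains 4, so r3c4 = 3.
Column 3 already has 4, leaving r1c3 = 2.
Cage d needs two cells with sum 6, so r1c4 = 4.
Row 3 now contains 4; hence r3c1 = 1.
1 is placed in row 3; hence r3c2 = 2.
Cage b needs two cells with difference 3, which forces r4c1 = 4.
Cage f has product 12, leaving r4c2 = 3.
Cage f needs product 12, so r4c3 = 1.
4 is placed in column 4, so r4c4 = 2.
1 is placed in column 1, which forces r1c1 = 3.
3 is placed in column 2, which forces r1c2 = 1.
4 is placed in column 1, so r2c1 = 2.
Column 2 now contains 2, so r2c2 = 4.

3 1 2 4 / 2 4 3 1 / 1 2 4 3 / 4 3 1 2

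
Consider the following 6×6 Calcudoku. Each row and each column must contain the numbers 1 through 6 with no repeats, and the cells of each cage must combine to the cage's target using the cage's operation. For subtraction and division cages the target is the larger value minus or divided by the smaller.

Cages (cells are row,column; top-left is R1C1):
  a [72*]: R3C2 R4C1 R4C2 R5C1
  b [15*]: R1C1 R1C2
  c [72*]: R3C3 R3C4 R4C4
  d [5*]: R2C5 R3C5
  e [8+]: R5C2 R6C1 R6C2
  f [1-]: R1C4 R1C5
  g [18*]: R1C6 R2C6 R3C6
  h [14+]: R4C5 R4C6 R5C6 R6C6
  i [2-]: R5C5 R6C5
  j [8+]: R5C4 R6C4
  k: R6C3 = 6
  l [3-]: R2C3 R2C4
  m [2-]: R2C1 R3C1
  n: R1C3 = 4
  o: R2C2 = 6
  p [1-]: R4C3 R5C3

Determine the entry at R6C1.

1

N is a freebie; hence R1C3 = 4.
Cage o is given; hence R2C2 = 6.
Cage k is a single given cell, leaving R6C3 = 6.
Column 3 already has 6; hence R3C3 = 3.
The only place for 5 in column 3 is R2C3.
Cage l's pair has difference 3; hence R2C4 = 2.
Row 2 already has 5, so R2C5 = 1.
Row 2 already has 1, leaving R2C6 = 3.
Cage d needs two cells with product 5, which forces R3C5 = 5.
Row 2 already has 3; hence R2C1 = 4.
In row 1, 2 can only go at R1C5, so R1C5 = 2.
Cage i needs two cells with difference 2, so R5C5 = 6.
2 is placed in column 5, which forces R6C5 = 4.
4 is placed in column 5; hence R4C5 = 3.
Cage a has product 72; hence R4C1 = 6.
6 is placed in row 4; hence R4C4 = 4.
Cage a has product 72, which forces R5C1 = 3.
Row 5 already has 3, which forces R5C4 = 5.
5 is placed in column 4, leaving R6C4 = 3.
Column 1 already has 3, so R1C1 = 5.
Cage b's pair has product 15, leaving R1C2 = 3.
Column 4 now contains 3, so R1C4 = 1.
1 is placed in row 1; hence R1C6 = 6.
Column 1 already has 6, so R3C1 = 2.
The 4 cells of cage a must have product 72, leaving R3C2 = 4.
4 is placed in column 4, so R3C4 = 6.
6 is placed in column 6, so R3C6 = 1.
Row 4 now contains 4, which forces R4C2 = 1.
Row 4 now contains 1, leaving R4C3 = 2.
Row 4 already has 2, leaving R4C6 = 5.
Column 2 already has 1, so R5C2 = 2.
2 is placed in column 3, so R5C3 = 1.
The 4 cells of cage h must have sum 14, which forces R5C6 = 4.
Column 1 now contains 2, so R6C1 = 1.
Column 2 now contains 2, which forces R6C2 = 5.
Column 6 already has 5, so R6C6 = 2.
Completed grid: 5 3 4 1 2 6 / 4 6 5 2 1 3 / 2 4 3 6 5 1 / 6 1 2 4 3 5 / 3 2 1 5 6 4 / 1 5 6 3 4 2.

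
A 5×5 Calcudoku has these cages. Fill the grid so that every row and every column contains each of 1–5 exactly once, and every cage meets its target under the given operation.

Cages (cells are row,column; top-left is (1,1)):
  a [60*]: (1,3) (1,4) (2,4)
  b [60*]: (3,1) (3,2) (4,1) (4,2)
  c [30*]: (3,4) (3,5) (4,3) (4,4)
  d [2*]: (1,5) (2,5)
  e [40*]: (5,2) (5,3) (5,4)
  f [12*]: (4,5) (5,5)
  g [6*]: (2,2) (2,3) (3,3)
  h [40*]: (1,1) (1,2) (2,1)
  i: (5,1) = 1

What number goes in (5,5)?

3

Cage i is a single given cell, which forces (5,1) = 1.
Row 1 needs a 1, and only (1,5) is open for it.
Column 5 now contains 1, so (2,5) = 2.
Cage g has product 6, leaving (3,3) = 2.
Cage c needs product 30, so (4,4) = 2.
The 3 cells of cage e must have product 40; hence (5,2) = 2.
Cage h needs product 40, so (1,1) = 2.
In row 5, 3 can only go at (5,5), so (5,5) = 3.
Column 5 now contains 3, which forces (3,5) = 5.
Column 5 now contains 3; hence (4,5) = 4.
Column 4 needs a 1, and only (3,4) is open for it.
Cage b needs product 60, leaving (4,1) = 5.
Cage b has product 60, so (4,2) = 1.
Cage c needs product 30; hence (4,3) = 3.
Cage h needs product 40, leaving (1,2) = 5.
Row 1 already has 5, which forces (1,3) = 4.
4 is placed in row 1, leaving (1,4) = 3.
Column 1 now contains 5, leaving (2,1) = 4.
Column 2 now contains 1, leaving (2,2) = 3.
3 is placed in column 3; hence (2,3) = 1.
Row 2 now contains 4; hence (2,4) = 5.
Column 1 already has 4, so (3,1) = 3.
Column 2 now contains 3, leaving (3,2) = 4.
Column 3 now contains 4, so (5,3) = 5.
5 is placed in column 4, so (5,4) = 4.
Filled in: 2 5 4 3 1 / 4 3 1 5 2 / 3 4 2 1 5 / 5 1 3 2 4 / 1 2 5 4 3.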